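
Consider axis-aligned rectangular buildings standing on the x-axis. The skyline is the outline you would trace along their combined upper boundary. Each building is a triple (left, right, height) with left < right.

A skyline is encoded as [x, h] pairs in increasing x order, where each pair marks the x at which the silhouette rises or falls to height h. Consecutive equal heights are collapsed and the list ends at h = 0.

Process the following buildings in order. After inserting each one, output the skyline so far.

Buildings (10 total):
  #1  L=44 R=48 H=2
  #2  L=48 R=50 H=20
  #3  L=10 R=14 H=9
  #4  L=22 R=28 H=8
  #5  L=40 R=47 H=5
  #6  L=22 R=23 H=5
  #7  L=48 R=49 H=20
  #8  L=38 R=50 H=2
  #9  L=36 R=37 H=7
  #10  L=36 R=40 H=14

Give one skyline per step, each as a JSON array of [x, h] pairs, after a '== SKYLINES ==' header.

== SKYLINES ==
[[44,2],[48,0]]
[[44,2],[48,20],[50,0]]
[[10,9],[14,0],[44,2],[48,20],[50,0]]
[[10,9],[14,0],[22,8],[28,0],[44,2],[48,20],[50,0]]
[[10,9],[14,0],[22,8],[28,0],[40,5],[47,2],[48,20],[50,0]]
[[10,9],[14,0],[22,8],[28,0],[40,5],[47,2],[48,20],[50,0]]
[[10,9],[14,0],[22,8],[28,0],[40,5],[47,2],[48,20],[50,0]]
[[10,9],[14,0],[22,8],[28,0],[38,2],[40,5],[47,2],[48,20],[50,0]]
[[10,9],[14,0],[22,8],[28,0],[36,7],[37,0],[38,2],[40,5],[47,2],[48,20],[50,0]]
[[10,9],[14,0],[22,8],[28,0],[36,14],[40,5],[47,2],[48,20],[50,0]]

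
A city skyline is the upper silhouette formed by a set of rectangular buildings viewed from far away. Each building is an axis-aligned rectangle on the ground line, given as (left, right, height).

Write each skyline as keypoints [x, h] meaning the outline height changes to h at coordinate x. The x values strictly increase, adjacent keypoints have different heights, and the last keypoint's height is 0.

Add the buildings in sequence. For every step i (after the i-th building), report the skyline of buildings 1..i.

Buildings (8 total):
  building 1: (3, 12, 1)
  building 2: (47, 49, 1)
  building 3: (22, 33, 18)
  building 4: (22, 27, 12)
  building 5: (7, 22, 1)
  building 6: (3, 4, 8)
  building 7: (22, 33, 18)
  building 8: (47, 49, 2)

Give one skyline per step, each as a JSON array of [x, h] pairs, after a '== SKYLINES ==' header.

== SKYLINES ==
[[3,1],[12,0]]
[[3,1],[12,0],[47,1],[49,0]]
[[3,1],[12,0],[22,18],[33,0],[47,1],[49,0]]
[[3,1],[12,0],[22,18],[33,0],[47,1],[49,0]]
[[3,1],[22,18],[33,0],[47,1],[49,0]]
[[3,8],[4,1],[22,18],[33,0],[47,1],[49,0]]
[[3,8],[4,1],[22,18],[33,0],[47,1],[49,0]]
[[3,8],[4,1],[22,18],[33,0],[47,2],[49,0]]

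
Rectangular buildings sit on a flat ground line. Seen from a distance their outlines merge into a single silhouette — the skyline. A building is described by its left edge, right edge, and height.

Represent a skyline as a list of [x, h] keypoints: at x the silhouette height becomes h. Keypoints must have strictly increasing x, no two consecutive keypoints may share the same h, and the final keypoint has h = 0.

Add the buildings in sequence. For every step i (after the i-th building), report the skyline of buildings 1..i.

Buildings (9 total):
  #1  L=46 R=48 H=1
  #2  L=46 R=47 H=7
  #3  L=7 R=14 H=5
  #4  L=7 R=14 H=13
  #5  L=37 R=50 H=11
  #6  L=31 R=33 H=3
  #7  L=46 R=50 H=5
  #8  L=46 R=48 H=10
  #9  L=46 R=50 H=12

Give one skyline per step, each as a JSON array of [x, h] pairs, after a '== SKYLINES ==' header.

== SKYLINES ==
[[46,1],[48,0]]
[[46,7],[47,1],[48,0]]
[[7,5],[14,0],[46,7],[47,1],[48,0]]
[[7,13],[14,0],[46,7],[47,1],[48,0]]
[[7,13],[14,0],[37,11],[50,0]]
[[7,13],[14,0],[31,3],[33,0],[37,11],[50,0]]
[[7,13],[14,0],[31,3],[33,0],[37,11],[50,0]]
[[7,13],[14,0],[31,3],[33,0],[37,11],[50,0]]
[[7,13],[14,0],[31,3],[33,0],[37,11],[46,12],[50,0]]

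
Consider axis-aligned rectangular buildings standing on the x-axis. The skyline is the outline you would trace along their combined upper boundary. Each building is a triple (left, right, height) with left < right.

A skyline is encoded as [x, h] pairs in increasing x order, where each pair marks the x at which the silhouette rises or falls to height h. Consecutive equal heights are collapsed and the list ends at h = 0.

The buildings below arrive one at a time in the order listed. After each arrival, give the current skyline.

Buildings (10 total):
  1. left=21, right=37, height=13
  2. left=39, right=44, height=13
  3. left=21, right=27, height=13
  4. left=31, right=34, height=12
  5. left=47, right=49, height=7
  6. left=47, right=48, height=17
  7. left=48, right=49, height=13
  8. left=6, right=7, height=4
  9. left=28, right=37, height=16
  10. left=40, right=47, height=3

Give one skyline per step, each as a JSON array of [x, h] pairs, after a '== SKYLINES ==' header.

== SKYLINES ==
[[21,13],[37,0]]
[[21,13],[37,0],[39,13],[44,0]]
[[21,13],[37,0],[39,13],[44,0]]
[[21,13],[37,0],[39,13],[44,0]]
[[21,13],[37,0],[39,13],[44,0],[47,7],[49,0]]
[[21,13],[37,0],[39,13],[44,0],[47,17],[48,7],[49,0]]
[[21,13],[37,0],[39,13],[44,0],[47,17],[48,13],[49,0]]
[[6,4],[7,0],[21,13],[37,0],[39,13],[44,0],[47,17],[48,13],[49,0]]
[[6,4],[7,0],[21,13],[28,16],[37,0],[39,13],[44,0],[47,17],[48,13],[49,0]]
[[6,4],[7,0],[21,13],[28,16],[37,0],[39,13],[44,3],[47,17],[48,13],[49,0]]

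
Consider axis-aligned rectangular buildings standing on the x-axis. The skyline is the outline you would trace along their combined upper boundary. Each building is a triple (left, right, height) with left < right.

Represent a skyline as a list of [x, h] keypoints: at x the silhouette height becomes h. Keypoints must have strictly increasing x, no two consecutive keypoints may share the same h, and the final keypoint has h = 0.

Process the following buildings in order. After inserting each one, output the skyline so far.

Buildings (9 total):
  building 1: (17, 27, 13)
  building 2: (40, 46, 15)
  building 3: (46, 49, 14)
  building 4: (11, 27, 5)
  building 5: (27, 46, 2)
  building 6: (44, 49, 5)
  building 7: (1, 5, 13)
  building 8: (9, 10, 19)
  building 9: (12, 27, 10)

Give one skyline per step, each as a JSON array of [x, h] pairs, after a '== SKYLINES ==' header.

== SKYLINES ==
[[17,13],[27,0]]
[[17,13],[27,0],[40,15],[46,0]]
[[17,13],[27,0],[40,15],[46,14],[49,0]]
[[11,5],[17,13],[27,0],[40,15],[46,14],[49,0]]
[[11,5],[17,13],[27,2],[40,15],[46,14],[49,0]]
[[11,5],[17,13],[27,2],[40,15],[46,14],[49,0]]
[[1,13],[5,0],[11,5],[17,13],[27,2],[40,15],[46,14],[49,0]]
[[1,13],[5,0],[9,19],[10,0],[11,5],[17,13],[27,2],[40,15],[46,14],[49,0]]
[[1,13],[5,0],[9,19],[10,0],[11,5],[12,10],[17,13],[27,2],[40,15],[46,14],[49,0]]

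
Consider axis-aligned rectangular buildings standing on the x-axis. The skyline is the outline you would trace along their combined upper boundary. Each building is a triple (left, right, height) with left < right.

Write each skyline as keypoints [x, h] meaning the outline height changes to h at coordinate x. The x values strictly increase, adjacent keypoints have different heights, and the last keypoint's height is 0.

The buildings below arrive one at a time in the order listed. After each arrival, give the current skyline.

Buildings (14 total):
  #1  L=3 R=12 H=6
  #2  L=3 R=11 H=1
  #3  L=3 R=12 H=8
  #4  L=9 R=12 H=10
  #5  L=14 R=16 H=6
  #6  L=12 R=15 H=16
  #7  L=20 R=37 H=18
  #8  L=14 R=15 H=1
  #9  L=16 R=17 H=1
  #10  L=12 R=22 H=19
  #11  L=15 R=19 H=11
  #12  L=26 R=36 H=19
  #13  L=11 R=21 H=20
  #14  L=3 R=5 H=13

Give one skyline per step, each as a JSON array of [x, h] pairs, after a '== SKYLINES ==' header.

== SKYLINES ==
[[3,6],[12,0]]
[[3,6],[12,0]]
[[3,8],[12,0]]
[[3,8],[9,10],[12,0]]
[[3,8],[9,10],[12,0],[14,6],[16,0]]
[[3,8],[9,10],[12,16],[15,6],[16,0]]
[[3,8],[9,10],[12,16],[15,6],[16,0],[20,18],[37,0]]
[[3,8],[9,10],[12,16],[15,6],[16,0],[20,18],[37,0]]
[[3,8],[9,10],[12,16],[15,6],[16,1],[17,0],[20,18],[37,0]]
[[3,8],[9,10],[12,19],[22,18],[37,0]]
[[3,8],[9,10],[12,19],[22,18],[37,0]]
[[3,8],[9,10],[12,19],[22,18],[26,19],[36,18],[37,0]]
[[3,8],[9,10],[11,20],[21,19],[22,18],[26,19],[36,18],[37,0]]
[[3,13],[5,8],[9,10],[11,20],[21,19],[22,18],[26,19],[36,18],[37,0]]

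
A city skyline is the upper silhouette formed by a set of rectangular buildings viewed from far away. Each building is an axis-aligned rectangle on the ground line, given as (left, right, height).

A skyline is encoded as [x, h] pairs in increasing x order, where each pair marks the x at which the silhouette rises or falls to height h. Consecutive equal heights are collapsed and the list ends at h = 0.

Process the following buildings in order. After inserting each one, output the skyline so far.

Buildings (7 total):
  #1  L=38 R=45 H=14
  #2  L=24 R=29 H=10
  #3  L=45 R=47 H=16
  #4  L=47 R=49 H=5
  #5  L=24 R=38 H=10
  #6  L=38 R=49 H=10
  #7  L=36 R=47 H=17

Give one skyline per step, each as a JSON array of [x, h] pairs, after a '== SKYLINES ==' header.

== SKYLINES ==
[[38,14],[45,0]]
[[24,10],[29,0],[38,14],[45,0]]
[[24,10],[29,0],[38,14],[45,16],[47,0]]
[[24,10],[29,0],[38,14],[45,16],[47,5],[49,0]]
[[24,10],[38,14],[45,16],[47,5],[49,0]]
[[24,10],[38,14],[45,16],[47,10],[49,0]]
[[24,10],[36,17],[47,10],[49,0]]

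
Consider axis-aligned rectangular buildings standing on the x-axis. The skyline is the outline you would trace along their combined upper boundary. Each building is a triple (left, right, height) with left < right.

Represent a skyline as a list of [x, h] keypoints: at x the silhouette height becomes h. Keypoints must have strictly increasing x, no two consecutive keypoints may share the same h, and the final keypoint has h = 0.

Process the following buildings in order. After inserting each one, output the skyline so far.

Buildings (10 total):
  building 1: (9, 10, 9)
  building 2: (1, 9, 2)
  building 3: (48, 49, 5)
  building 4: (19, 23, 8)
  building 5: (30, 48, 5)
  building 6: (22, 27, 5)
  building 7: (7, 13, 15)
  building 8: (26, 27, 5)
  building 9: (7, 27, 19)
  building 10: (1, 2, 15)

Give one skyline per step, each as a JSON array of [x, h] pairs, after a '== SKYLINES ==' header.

== SKYLINES ==
[[9,9],[10,0]]
[[1,2],[9,9],[10,0]]
[[1,2],[9,9],[10,0],[48,5],[49,0]]
[[1,2],[9,9],[10,0],[19,8],[23,0],[48,5],[49,0]]
[[1,2],[9,9],[10,0],[19,8],[23,0],[30,5],[49,0]]
[[1,2],[9,9],[10,0],[19,8],[23,5],[27,0],[30,5],[49,0]]
[[1,2],[7,15],[13,0],[19,8],[23,5],[27,0],[30,5],[49,0]]
[[1,2],[7,15],[13,0],[19,8],[23,5],[27,0],[30,5],[49,0]]
[[1,2],[7,19],[27,0],[30,5],[49,0]]
[[1,15],[2,2],[7,19],[27,0],[30,5],[49,0]]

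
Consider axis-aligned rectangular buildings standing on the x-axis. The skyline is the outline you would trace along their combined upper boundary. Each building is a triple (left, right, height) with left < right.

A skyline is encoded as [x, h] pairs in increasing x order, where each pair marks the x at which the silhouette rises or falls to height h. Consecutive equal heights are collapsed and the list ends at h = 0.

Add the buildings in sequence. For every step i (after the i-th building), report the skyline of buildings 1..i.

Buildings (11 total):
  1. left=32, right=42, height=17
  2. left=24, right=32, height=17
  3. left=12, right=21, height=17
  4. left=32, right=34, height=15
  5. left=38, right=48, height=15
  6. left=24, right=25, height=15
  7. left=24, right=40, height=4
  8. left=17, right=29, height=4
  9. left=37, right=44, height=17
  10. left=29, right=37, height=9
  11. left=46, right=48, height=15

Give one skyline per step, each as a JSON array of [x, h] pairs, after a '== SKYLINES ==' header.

== SKYLINES ==
[[32,17],[42,0]]
[[24,17],[42,0]]
[[12,17],[21,0],[24,17],[42,0]]
[[12,17],[21,0],[24,17],[42,0]]
[[12,17],[21,0],[24,17],[42,15],[48,0]]
[[12,17],[21,0],[24,17],[42,15],[48,0]]
[[12,17],[21,0],[24,17],[42,15],[48,0]]
[[12,17],[21,4],[24,17],[42,15],[48,0]]
[[12,17],[21,4],[24,17],[44,15],[48,0]]
[[12,17],[21,4],[24,17],[44,15],[48,0]]
[[12,17],[21,4],[24,17],[44,15],[48,0]]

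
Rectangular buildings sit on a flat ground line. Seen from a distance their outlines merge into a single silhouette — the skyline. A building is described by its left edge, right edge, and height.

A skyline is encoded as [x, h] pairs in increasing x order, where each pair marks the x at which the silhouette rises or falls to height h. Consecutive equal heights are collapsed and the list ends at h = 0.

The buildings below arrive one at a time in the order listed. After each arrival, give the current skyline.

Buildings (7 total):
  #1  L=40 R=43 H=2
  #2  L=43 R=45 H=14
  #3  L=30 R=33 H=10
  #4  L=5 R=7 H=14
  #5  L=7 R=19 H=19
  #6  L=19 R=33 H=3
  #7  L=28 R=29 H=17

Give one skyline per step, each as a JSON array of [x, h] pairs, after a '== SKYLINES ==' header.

== SKYLINES ==
[[40,2],[43,0]]
[[40,2],[43,14],[45,0]]
[[30,10],[33,0],[40,2],[43,14],[45,0]]
[[5,14],[7,0],[30,10],[33,0],[40,2],[43,14],[45,0]]
[[5,14],[7,19],[19,0],[30,10],[33,0],[40,2],[43,14],[45,0]]
[[5,14],[7,19],[19,3],[30,10],[33,0],[40,2],[43,14],[45,0]]
[[5,14],[7,19],[19,3],[28,17],[29,3],[30,10],[33,0],[40,2],[43,14],[45,0]]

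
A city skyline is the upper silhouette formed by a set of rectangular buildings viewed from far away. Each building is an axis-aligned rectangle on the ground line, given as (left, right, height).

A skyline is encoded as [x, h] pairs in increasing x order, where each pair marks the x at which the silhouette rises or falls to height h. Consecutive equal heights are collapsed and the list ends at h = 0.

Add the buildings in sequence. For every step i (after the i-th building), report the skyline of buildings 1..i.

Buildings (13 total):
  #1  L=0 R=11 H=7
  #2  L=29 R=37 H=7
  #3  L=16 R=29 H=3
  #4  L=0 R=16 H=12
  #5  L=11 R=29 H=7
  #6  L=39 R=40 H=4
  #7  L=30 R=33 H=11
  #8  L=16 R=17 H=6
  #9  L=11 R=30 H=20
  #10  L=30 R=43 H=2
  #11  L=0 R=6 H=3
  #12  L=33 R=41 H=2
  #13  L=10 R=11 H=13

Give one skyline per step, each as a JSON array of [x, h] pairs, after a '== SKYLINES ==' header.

== SKYLINES ==
[[0,7],[11,0]]
[[0,7],[11,0],[29,7],[37,0]]
[[0,7],[11,0],[16,3],[29,7],[37,0]]
[[0,12],[16,3],[29,7],[37,0]]
[[0,12],[16,7],[37,0]]
[[0,12],[16,7],[37,0],[39,4],[40,0]]
[[0,12],[16,7],[30,11],[33,7],[37,0],[39,4],[40,0]]
[[0,12],[16,7],[30,11],[33,7],[37,0],[39,4],[40,0]]
[[0,12],[11,20],[30,11],[33,7],[37,0],[39,4],[40,0]]
[[0,12],[11,20],[30,11],[33,7],[37,2],[39,4],[40,2],[43,0]]
[[0,12],[11,20],[30,11],[33,7],[37,2],[39,4],[40,2],[43,0]]
[[0,12],[11,20],[30,11],[33,7],[37,2],[39,4],[40,2],[43,0]]
[[0,12],[10,13],[11,20],[30,11],[33,7],[37,2],[39,4],[40,2],[43,0]]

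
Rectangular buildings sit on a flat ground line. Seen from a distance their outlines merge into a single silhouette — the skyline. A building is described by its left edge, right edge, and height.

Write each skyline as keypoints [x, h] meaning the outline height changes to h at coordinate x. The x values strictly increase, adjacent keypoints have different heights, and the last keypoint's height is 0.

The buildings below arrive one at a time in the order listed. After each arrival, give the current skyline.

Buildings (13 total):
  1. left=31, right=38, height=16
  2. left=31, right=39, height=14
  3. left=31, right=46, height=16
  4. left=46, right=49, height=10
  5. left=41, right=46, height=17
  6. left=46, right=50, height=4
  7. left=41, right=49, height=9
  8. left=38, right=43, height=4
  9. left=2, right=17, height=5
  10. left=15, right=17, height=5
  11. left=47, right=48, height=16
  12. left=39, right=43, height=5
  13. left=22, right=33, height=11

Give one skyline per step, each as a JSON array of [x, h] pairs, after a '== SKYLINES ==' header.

== SKYLINES ==
[[31,16],[38,0]]
[[31,16],[38,14],[39,0]]
[[31,16],[46,0]]
[[31,16],[46,10],[49,0]]
[[31,16],[41,17],[46,10],[49,0]]
[[31,16],[41,17],[46,10],[49,4],[50,0]]
[[31,16],[41,17],[46,10],[49,4],[50,0]]
[[31,16],[41,17],[46,10],[49,4],[50,0]]
[[2,5],[17,0],[31,16],[41,17],[46,10],[49,4],[50,0]]
[[2,5],[17,0],[31,16],[41,17],[46,10],[49,4],[50,0]]
[[2,5],[17,0],[31,16],[41,17],[46,10],[47,16],[48,10],[49,4],[50,0]]
[[2,5],[17,0],[31,16],[41,17],[46,10],[47,16],[48,10],[49,4],[50,0]]
[[2,5],[17,0],[22,11],[31,16],[41,17],[46,10],[47,16],[48,10],[49,4],[50,0]]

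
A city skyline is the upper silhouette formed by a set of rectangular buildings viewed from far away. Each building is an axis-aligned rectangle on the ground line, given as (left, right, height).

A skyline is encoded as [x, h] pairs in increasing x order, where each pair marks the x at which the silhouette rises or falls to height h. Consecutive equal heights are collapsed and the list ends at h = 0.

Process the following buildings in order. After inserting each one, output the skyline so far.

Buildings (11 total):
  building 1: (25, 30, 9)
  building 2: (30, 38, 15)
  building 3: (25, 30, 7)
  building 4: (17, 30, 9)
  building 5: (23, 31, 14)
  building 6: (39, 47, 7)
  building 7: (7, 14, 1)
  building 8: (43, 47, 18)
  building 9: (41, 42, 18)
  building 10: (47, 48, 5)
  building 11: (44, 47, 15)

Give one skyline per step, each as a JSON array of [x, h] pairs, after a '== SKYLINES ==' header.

== SKYLINES ==
[[25,9],[30,0]]
[[25,9],[30,15],[38,0]]
[[25,9],[30,15],[38,0]]
[[17,9],[30,15],[38,0]]
[[17,9],[23,14],[30,15],[38,0]]
[[17,9],[23,14],[30,15],[38,0],[39,7],[47,0]]
[[7,1],[14,0],[17,9],[23,14],[30,15],[38,0],[39,7],[47,0]]
[[7,1],[14,0],[17,9],[23,14],[30,15],[38,0],[39,7],[43,18],[47,0]]
[[7,1],[14,0],[17,9],[23,14],[30,15],[38,0],[39,7],[41,18],[42,7],[43,18],[47,0]]
[[7,1],[14,0],[17,9],[23,14],[30,15],[38,0],[39,7],[41,18],[42,7],[43,18],[47,5],[48,0]]
[[7,1],[14,0],[17,9],[23,14],[30,15],[38,0],[39,7],[41,18],[42,7],[43,18],[47,5],[48,0]]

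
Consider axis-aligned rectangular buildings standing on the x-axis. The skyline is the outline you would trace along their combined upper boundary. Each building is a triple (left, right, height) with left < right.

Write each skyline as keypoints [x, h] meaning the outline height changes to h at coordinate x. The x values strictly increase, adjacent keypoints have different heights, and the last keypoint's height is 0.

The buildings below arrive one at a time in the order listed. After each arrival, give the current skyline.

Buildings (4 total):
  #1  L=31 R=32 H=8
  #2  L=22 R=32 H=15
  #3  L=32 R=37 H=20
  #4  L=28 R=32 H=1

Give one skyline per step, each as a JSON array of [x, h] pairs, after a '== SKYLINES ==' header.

== SKYLINES ==
[[31,8],[32,0]]
[[22,15],[32,0]]
[[22,15],[32,20],[37,0]]
[[22,15],[32,20],[37,0]]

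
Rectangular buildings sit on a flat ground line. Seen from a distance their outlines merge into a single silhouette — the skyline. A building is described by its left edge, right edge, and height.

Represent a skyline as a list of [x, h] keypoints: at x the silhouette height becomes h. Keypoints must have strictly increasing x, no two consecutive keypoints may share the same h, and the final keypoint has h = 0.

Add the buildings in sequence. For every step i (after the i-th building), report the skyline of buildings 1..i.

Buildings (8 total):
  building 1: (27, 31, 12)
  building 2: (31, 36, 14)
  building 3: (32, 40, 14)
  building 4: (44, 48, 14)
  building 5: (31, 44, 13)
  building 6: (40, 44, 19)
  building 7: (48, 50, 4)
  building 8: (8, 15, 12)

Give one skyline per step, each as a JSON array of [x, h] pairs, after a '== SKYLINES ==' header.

== SKYLINES ==
[[27,12],[31,0]]
[[27,12],[31,14],[36,0]]
[[27,12],[31,14],[40,0]]
[[27,12],[31,14],[40,0],[44,14],[48,0]]
[[27,12],[31,14],[40,13],[44,14],[48,0]]
[[27,12],[31,14],[40,19],[44,14],[48,0]]
[[27,12],[31,14],[40,19],[44,14],[48,4],[50,0]]
[[8,12],[15,0],[27,12],[31,14],[40,19],[44,14],[48,4],[50,0]]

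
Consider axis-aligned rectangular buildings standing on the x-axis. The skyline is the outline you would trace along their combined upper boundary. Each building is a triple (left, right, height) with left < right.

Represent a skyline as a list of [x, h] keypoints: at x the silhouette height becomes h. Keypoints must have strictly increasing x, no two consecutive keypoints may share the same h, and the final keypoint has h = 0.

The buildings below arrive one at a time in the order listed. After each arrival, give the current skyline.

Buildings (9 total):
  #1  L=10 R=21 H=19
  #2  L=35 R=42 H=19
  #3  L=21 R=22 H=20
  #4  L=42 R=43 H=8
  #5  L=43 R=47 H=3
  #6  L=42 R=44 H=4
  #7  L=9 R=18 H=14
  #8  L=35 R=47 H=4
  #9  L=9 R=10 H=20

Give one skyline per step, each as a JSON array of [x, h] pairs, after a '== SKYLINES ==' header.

== SKYLINES ==
[[10,19],[21,0]]
[[10,19],[21,0],[35,19],[42,0]]
[[10,19],[21,20],[22,0],[35,19],[42,0]]
[[10,19],[21,20],[22,0],[35,19],[42,8],[43,0]]
[[10,19],[21,20],[22,0],[35,19],[42,8],[43,3],[47,0]]
[[10,19],[21,20],[22,0],[35,19],[42,8],[43,4],[44,3],[47,0]]
[[9,14],[10,19],[21,20],[22,0],[35,19],[42,8],[43,4],[44,3],[47,0]]
[[9,14],[10,19],[21,20],[22,0],[35,19],[42,8],[43,4],[47,0]]
[[9,20],[10,19],[21,20],[22,0],[35,19],[42,8],[43,4],[47,0]]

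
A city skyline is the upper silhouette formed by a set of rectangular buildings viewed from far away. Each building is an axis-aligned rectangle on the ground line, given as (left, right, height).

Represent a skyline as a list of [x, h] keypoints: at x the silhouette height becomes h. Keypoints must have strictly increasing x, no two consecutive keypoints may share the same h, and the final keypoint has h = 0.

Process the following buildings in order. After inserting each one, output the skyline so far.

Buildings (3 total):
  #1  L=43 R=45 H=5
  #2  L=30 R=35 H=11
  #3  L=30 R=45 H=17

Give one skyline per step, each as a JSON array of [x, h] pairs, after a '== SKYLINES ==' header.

== SKYLINES ==
[[43,5],[45,0]]
[[30,11],[35,0],[43,5],[45,0]]
[[30,17],[45,0]]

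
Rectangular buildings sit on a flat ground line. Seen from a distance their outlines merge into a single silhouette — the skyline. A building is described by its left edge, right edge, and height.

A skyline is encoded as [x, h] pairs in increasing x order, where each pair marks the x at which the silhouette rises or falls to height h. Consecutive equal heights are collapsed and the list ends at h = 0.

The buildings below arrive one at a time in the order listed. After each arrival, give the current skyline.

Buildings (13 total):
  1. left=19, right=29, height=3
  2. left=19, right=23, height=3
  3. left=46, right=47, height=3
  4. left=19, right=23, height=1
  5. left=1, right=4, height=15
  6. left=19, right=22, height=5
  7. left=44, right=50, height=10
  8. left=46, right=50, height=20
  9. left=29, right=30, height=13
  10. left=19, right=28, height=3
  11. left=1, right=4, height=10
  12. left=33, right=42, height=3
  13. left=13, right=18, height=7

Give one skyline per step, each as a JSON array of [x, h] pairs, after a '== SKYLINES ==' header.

== SKYLINES ==
[[19,3],[29,0]]
[[19,3],[29,0]]
[[19,3],[29,0],[46,3],[47,0]]
[[19,3],[29,0],[46,3],[47,0]]
[[1,15],[4,0],[19,3],[29,0],[46,3],[47,0]]
[[1,15],[4,0],[19,5],[22,3],[29,0],[46,3],[47,0]]
[[1,15],[4,0],[19,5],[22,3],[29,0],[44,10],[50,0]]
[[1,15],[4,0],[19,5],[22,3],[29,0],[44,10],[46,20],[50,0]]
[[1,15],[4,0],[19,5],[22,3],[29,13],[30,0],[44,10],[46,20],[50,0]]
[[1,15],[4,0],[19,5],[22,3],[29,13],[30,0],[44,10],[46,20],[50,0]]
[[1,15],[4,0],[19,5],[22,3],[29,13],[30,0],[44,10],[46,20],[50,0]]
[[1,15],[4,0],[19,5],[22,3],[29,13],[30,0],[33,3],[42,0],[44,10],[46,20],[50,0]]
[[1,15],[4,0],[13,7],[18,0],[19,5],[22,3],[29,13],[30,0],[33,3],[42,0],[44,10],[46,20],[50,0]]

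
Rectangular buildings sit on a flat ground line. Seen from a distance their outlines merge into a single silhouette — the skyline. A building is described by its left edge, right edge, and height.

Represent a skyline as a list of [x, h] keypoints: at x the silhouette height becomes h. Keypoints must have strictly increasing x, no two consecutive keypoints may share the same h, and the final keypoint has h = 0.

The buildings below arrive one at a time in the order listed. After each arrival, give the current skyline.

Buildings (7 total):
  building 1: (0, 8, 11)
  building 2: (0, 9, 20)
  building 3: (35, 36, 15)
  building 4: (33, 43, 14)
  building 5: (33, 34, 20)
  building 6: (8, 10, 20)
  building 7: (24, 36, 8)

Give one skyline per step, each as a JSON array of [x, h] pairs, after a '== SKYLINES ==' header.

== SKYLINES ==
[[0,11],[8,0]]
[[0,20],[9,0]]
[[0,20],[9,0],[35,15],[36,0]]
[[0,20],[9,0],[33,14],[35,15],[36,14],[43,0]]
[[0,20],[9,0],[33,20],[34,14],[35,15],[36,14],[43,0]]
[[0,20],[10,0],[33,20],[34,14],[35,15],[36,14],[43,0]]
[[0,20],[10,0],[24,8],[33,20],[34,14],[35,15],[36,14],[43,0]]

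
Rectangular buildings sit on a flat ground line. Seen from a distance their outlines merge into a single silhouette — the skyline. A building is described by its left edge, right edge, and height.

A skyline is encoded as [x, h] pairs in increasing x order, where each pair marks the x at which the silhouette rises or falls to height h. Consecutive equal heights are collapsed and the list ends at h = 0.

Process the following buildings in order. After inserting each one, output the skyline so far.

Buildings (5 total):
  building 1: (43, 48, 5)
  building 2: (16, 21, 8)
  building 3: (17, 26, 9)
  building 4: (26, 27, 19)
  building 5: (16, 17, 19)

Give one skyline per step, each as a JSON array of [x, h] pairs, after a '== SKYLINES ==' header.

== SKYLINES ==
[[43,5],[48,0]]
[[16,8],[21,0],[43,5],[48,0]]
[[16,8],[17,9],[26,0],[43,5],[48,0]]
[[16,8],[17,9],[26,19],[27,0],[43,5],[48,0]]
[[16,19],[17,9],[26,19],[27,0],[43,5],[48,0]]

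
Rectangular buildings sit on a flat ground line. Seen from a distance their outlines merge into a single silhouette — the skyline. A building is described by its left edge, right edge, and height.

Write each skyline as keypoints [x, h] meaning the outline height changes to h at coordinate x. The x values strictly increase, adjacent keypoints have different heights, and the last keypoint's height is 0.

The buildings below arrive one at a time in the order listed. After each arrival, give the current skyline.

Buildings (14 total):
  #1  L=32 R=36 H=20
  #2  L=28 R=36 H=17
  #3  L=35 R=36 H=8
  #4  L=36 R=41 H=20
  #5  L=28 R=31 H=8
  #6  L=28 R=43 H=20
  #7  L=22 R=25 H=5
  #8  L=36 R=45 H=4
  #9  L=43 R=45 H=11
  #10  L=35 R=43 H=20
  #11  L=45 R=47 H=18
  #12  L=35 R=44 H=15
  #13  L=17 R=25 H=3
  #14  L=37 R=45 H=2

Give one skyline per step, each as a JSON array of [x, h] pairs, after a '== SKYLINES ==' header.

== SKYLINES ==
[[32,20],[36,0]]
[[28,17],[32,20],[36,0]]
[[28,17],[32,20],[36,0]]
[[28,17],[32,20],[41,0]]
[[28,17],[32,20],[41,0]]
[[28,20],[43,0]]
[[22,5],[25,0],[28,20],[43,0]]
[[22,5],[25,0],[28,20],[43,4],[45,0]]
[[22,5],[25,0],[28,20],[43,11],[45,0]]
[[22,5],[25,0],[28,20],[43,11],[45,0]]
[[22,5],[25,0],[28,20],[43,11],[45,18],[47,0]]
[[22,5],[25,0],[28,20],[43,15],[44,11],[45,18],[47,0]]
[[17,3],[22,5],[25,0],[28,20],[43,15],[44,11],[45,18],[47,0]]
[[17,3],[22,5],[25,0],[28,20],[43,15],[44,11],[45,18],[47,0]]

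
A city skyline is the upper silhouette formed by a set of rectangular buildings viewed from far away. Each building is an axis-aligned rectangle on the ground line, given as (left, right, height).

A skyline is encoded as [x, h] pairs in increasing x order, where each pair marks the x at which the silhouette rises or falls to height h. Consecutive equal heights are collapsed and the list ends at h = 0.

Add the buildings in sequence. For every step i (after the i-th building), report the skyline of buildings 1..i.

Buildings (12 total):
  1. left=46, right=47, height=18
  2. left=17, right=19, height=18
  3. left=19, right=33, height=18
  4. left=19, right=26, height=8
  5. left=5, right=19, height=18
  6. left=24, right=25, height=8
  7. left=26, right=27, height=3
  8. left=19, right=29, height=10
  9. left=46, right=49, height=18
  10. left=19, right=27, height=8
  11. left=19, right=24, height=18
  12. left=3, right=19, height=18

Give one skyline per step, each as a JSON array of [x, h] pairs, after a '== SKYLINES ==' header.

== SKYLINES ==
[[46,18],[47,0]]
[[17,18],[19,0],[46,18],[47,0]]
[[17,18],[33,0],[46,18],[47,0]]
[[17,18],[33,0],[46,18],[47,0]]
[[5,18],[33,0],[46,18],[47,0]]
[[5,18],[33,0],[46,18],[47,0]]
[[5,18],[33,0],[46,18],[47,0]]
[[5,18],[33,0],[46,18],[47,0]]
[[5,18],[33,0],[46,18],[49,0]]
[[5,18],[33,0],[46,18],[49,0]]
[[5,18],[33,0],[46,18],[49,0]]
[[3,18],[33,0],[46,18],[49,0]]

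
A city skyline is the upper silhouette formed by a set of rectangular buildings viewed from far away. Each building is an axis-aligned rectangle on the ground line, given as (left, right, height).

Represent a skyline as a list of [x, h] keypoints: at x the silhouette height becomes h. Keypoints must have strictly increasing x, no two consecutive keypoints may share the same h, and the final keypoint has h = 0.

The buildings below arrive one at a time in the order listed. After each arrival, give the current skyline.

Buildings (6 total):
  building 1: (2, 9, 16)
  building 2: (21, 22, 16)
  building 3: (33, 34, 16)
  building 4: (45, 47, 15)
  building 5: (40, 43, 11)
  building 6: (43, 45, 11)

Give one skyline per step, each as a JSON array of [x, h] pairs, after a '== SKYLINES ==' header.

== SKYLINES ==
[[2,16],[9,0]]
[[2,16],[9,0],[21,16],[22,0]]
[[2,16],[9,0],[21,16],[22,0],[33,16],[34,0]]
[[2,16],[9,0],[21,16],[22,0],[33,16],[34,0],[45,15],[47,0]]
[[2,16],[9,0],[21,16],[22,0],[33,16],[34,0],[40,11],[43,0],[45,15],[47,0]]
[[2,16],[9,0],[21,16],[22,0],[33,16],[34,0],[40,11],[45,15],[47,0]]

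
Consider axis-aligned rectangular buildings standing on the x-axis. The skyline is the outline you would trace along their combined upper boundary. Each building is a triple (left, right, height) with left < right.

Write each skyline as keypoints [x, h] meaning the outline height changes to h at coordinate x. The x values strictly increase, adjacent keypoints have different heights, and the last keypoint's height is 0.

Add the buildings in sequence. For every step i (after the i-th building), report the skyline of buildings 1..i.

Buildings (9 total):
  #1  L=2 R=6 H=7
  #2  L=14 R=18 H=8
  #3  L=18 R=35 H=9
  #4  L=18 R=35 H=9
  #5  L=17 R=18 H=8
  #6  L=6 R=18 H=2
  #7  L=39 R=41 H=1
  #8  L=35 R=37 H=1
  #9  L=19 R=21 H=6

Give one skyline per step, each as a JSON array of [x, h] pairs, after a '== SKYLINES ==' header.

== SKYLINES ==
[[2,7],[6,0]]
[[2,7],[6,0],[14,8],[18,0]]
[[2,7],[6,0],[14,8],[18,9],[35,0]]
[[2,7],[6,0],[14,8],[18,9],[35,0]]
[[2,7],[6,0],[14,8],[18,9],[35,0]]
[[2,7],[6,2],[14,8],[18,9],[35,0]]
[[2,7],[6,2],[14,8],[18,9],[35,0],[39,1],[41,0]]
[[2,7],[6,2],[14,8],[18,9],[35,1],[37,0],[39,1],[41,0]]
[[2,7],[6,2],[14,8],[18,9],[35,1],[37,0],[39,1],[41,0]]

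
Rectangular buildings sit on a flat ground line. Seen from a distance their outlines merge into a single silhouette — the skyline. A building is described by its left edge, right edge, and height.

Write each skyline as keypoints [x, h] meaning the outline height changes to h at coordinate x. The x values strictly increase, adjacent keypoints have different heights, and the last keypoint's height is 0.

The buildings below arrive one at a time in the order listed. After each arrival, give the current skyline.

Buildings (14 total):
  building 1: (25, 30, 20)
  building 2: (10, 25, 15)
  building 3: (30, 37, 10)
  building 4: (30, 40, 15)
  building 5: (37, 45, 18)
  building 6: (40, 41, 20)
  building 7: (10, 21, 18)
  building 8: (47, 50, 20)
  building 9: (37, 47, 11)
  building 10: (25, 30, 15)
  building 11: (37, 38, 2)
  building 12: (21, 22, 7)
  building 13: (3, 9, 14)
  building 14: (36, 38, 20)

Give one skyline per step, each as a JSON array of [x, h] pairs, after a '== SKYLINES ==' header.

== SKYLINES ==
[[25,20],[30,0]]
[[10,15],[25,20],[30,0]]
[[10,15],[25,20],[30,10],[37,0]]
[[10,15],[25,20],[30,15],[40,0]]
[[10,15],[25,20],[30,15],[37,18],[45,0]]
[[10,15],[25,20],[30,15],[37,18],[40,20],[41,18],[45,0]]
[[10,18],[21,15],[25,20],[30,15],[37,18],[40,20],[41,18],[45,0]]
[[10,18],[21,15],[25,20],[30,15],[37,18],[40,20],[41,18],[45,0],[47,20],[50,0]]
[[10,18],[21,15],[25,20],[30,15],[37,18],[40,20],[41,18],[45,11],[47,20],[50,0]]
[[10,18],[21,15],[25,20],[30,15],[37,18],[40,20],[41,18],[45,11],[47,20],[50,0]]
[[10,18],[21,15],[25,20],[30,15],[37,18],[40,20],[41,18],[45,11],[47,20],[50,0]]
[[10,18],[21,15],[25,20],[30,15],[37,18],[40,20],[41,18],[45,11],[47,20],[50,0]]
[[3,14],[9,0],[10,18],[21,15],[25,20],[30,15],[37,18],[40,20],[41,18],[45,11],[47,20],[50,0]]
[[3,14],[9,0],[10,18],[21,15],[25,20],[30,15],[36,20],[38,18],[40,20],[41,18],[45,11],[47,20],[50,0]]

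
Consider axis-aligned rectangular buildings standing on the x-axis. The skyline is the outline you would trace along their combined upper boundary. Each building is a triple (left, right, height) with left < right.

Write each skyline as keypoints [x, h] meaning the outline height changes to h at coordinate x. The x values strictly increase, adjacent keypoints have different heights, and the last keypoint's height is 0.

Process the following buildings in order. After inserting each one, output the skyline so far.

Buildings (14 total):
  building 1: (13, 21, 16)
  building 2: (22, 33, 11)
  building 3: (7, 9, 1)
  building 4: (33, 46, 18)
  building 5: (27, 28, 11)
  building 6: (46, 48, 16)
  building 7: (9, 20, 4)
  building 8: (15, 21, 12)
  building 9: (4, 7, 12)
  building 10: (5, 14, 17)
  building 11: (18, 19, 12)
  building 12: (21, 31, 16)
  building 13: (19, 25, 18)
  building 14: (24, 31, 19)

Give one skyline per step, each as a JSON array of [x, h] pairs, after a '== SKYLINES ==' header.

== SKYLINES ==
[[13,16],[21,0]]
[[13,16],[21,0],[22,11],[33,0]]
[[7,1],[9,0],[13,16],[21,0],[22,11],[33,0]]
[[7,1],[9,0],[13,16],[21,0],[22,11],[33,18],[46,0]]
[[7,1],[9,0],[13,16],[21,0],[22,11],[33,18],[46,0]]
[[7,1],[9,0],[13,16],[21,0],[22,11],[33,18],[46,16],[48,0]]
[[7,1],[9,4],[13,16],[21,0],[22,11],[33,18],[46,16],[48,0]]
[[7,1],[9,4],[13,16],[21,0],[22,11],[33,18],[46,16],[48,0]]
[[4,12],[7,1],[9,4],[13,16],[21,0],[22,11],[33,18],[46,16],[48,0]]
[[4,12],[5,17],[14,16],[21,0],[22,11],[33,18],[46,16],[48,0]]
[[4,12],[5,17],[14,16],[21,0],[22,11],[33,18],[46,16],[48,0]]
[[4,12],[5,17],[14,16],[31,11],[33,18],[46,16],[48,0]]
[[4,12],[5,17],[14,16],[19,18],[25,16],[31,11],[33,18],[46,16],[48,0]]
[[4,12],[5,17],[14,16],[19,18],[24,19],[31,11],[33,18],[46,16],[48,0]]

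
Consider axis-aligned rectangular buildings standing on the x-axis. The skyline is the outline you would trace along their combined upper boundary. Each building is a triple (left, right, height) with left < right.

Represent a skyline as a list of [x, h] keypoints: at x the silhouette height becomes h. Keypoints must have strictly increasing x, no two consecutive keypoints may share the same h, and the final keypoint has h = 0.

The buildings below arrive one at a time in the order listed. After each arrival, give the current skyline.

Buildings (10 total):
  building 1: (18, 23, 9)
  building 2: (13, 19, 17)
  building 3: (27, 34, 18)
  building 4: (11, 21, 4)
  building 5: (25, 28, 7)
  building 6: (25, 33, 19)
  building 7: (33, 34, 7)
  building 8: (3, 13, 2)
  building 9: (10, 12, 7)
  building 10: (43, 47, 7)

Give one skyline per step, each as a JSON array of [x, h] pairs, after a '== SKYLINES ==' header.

== SKYLINES ==
[[18,9],[23,0]]
[[13,17],[19,9],[23,0]]
[[13,17],[19,9],[23,0],[27,18],[34,0]]
[[11,4],[13,17],[19,9],[23,0],[27,18],[34,0]]
[[11,4],[13,17],[19,9],[23,0],[25,7],[27,18],[34,0]]
[[11,4],[13,17],[19,9],[23,0],[25,19],[33,18],[34,0]]
[[11,4],[13,17],[19,9],[23,0],[25,19],[33,18],[34,0]]
[[3,2],[11,4],[13,17],[19,9],[23,0],[25,19],[33,18],[34,0]]
[[3,2],[10,7],[12,4],[13,17],[19,9],[23,0],[25,19],[33,18],[34,0]]
[[3,2],[10,7],[12,4],[13,17],[19,9],[23,0],[25,19],[33,18],[34,0],[43,7],[47,0]]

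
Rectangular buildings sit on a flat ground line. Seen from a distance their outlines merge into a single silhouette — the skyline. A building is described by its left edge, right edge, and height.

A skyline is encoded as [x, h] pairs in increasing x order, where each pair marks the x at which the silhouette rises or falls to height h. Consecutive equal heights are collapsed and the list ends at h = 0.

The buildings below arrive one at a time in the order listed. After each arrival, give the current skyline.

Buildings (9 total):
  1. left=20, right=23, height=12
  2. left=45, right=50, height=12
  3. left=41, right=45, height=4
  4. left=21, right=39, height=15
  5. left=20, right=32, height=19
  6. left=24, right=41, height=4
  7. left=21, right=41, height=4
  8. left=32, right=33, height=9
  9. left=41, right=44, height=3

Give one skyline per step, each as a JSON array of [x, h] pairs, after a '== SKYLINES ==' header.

== SKYLINES ==
[[20,12],[23,0]]
[[20,12],[23,0],[45,12],[50,0]]
[[20,12],[23,0],[41,4],[45,12],[50,0]]
[[20,12],[21,15],[39,0],[41,4],[45,12],[50,0]]
[[20,19],[32,15],[39,0],[41,4],[45,12],[50,0]]
[[20,19],[32,15],[39,4],[45,12],[50,0]]
[[20,19],[32,15],[39,4],[45,12],[50,0]]
[[20,19],[32,15],[39,4],[45,12],[50,0]]
[[20,19],[32,15],[39,4],[45,12],[50,0]]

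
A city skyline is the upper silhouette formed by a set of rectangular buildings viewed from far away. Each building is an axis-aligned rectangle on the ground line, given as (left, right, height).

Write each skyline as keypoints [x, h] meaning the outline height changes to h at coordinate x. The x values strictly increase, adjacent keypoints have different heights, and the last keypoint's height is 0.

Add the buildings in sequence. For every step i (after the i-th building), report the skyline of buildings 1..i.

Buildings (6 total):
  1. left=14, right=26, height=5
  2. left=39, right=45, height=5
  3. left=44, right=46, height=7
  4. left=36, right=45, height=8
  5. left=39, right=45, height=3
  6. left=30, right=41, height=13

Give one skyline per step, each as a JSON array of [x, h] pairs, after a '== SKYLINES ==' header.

== SKYLINES ==
[[14,5],[26,0]]
[[14,5],[26,0],[39,5],[45,0]]
[[14,5],[26,0],[39,5],[44,7],[46,0]]
[[14,5],[26,0],[36,8],[45,7],[46,0]]
[[14,5],[26,0],[36,8],[45,7],[46,0]]
[[14,5],[26,0],[30,13],[41,8],[45,7],[46,0]]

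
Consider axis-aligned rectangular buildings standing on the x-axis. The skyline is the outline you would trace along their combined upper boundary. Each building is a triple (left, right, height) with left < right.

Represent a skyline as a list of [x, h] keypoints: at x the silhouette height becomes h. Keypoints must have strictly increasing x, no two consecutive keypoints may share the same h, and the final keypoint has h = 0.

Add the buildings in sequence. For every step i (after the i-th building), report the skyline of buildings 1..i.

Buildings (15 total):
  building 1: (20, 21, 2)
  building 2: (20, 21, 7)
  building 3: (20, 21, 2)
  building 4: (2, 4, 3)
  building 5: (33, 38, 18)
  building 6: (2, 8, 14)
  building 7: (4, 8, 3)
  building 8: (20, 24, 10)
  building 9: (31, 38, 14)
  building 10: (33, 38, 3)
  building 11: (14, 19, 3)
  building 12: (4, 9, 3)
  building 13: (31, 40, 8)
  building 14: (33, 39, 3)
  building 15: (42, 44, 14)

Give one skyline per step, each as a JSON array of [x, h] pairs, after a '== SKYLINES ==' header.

== SKYLINES ==
[[20,2],[21,0]]
[[20,7],[21,0]]
[[20,7],[21,0]]
[[2,3],[4,0],[20,7],[21,0]]
[[2,3],[4,0],[20,7],[21,0],[33,18],[38,0]]
[[2,14],[8,0],[20,7],[21,0],[33,18],[38,0]]
[[2,14],[8,0],[20,7],[21,0],[33,18],[38,0]]
[[2,14],[8,0],[20,10],[24,0],[33,18],[38,0]]
[[2,14],[8,0],[20,10],[24,0],[31,14],[33,18],[38,0]]
[[2,14],[8,0],[20,10],[24,0],[31,14],[33,18],[38,0]]
[[2,14],[8,0],[14,3],[19,0],[20,10],[24,0],[31,14],[33,18],[38,0]]
[[2,14],[8,3],[9,0],[14,3],[19,0],[20,10],[24,0],[31,14],[33,18],[38,0]]
[[2,14],[8,3],[9,0],[14,3],[19,0],[20,10],[24,0],[31,14],[33,18],[38,8],[40,0]]
[[2,14],[8,3],[9,0],[14,3],[19,0],[20,10],[24,0],[31,14],[33,18],[38,8],[40,0]]
[[2,14],[8,3],[9,0],[14,3],[19,0],[20,10],[24,0],[31,14],[33,18],[38,8],[40,0],[42,14],[44,0]]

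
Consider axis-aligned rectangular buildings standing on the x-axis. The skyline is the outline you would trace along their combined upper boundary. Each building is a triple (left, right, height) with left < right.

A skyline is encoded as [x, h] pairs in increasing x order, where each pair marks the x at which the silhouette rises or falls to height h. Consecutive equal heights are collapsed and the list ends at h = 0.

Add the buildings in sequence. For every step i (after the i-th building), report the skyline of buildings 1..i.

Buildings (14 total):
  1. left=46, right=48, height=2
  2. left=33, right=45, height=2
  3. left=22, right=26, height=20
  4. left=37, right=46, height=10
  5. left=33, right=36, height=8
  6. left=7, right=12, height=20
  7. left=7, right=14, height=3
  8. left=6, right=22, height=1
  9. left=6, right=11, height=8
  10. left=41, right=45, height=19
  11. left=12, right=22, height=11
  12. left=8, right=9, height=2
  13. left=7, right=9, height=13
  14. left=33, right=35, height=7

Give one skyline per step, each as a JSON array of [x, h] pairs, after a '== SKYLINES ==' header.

== SKYLINES ==
[[46,2],[48,0]]
[[33,2],[45,0],[46,2],[48,0]]
[[22,20],[26,0],[33,2],[45,0],[46,2],[48,0]]
[[22,20],[26,0],[33,2],[37,10],[46,2],[48,0]]
[[22,20],[26,0],[33,8],[36,2],[37,10],[46,2],[48,0]]
[[7,20],[12,0],[22,20],[26,0],[33,8],[36,2],[37,10],[46,2],[48,0]]
[[7,20],[12,3],[14,0],[22,20],[26,0],[33,8],[36,2],[37,10],[46,2],[48,0]]
[[6,1],[7,20],[12,3],[14,1],[22,20],[26,0],[33,8],[36,2],[37,10],[46,2],[48,0]]
[[6,8],[7,20],[12,3],[14,1],[22,20],[26,0],[33,8],[36,2],[37,10],[46,2],[48,0]]
[[6,8],[7,20],[12,3],[14,1],[22,20],[26,0],[33,8],[36,2],[37,10],[41,19],[45,10],[46,2],[48,0]]
[[6,8],[7,20],[12,11],[22,20],[26,0],[33,8],[36,2],[37,10],[41,19],[45,10],[46,2],[48,0]]
[[6,8],[7,20],[12,11],[22,20],[26,0],[33,8],[36,2],[37,10],[41,19],[45,10],[46,2],[48,0]]
[[6,8],[7,20],[12,11],[22,20],[26,0],[33,8],[36,2],[37,10],[41,19],[45,10],[46,2],[48,0]]
[[6,8],[7,20],[12,11],[22,20],[26,0],[33,8],[36,2],[37,10],[41,19],[45,10],[46,2],[48,0]]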